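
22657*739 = 16743523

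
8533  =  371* 23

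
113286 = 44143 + 69143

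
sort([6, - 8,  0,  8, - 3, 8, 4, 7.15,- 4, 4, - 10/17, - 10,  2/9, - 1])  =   [ - 10,-8, -4, - 3, - 1,-10/17,0, 2/9,  4,  4,6, 7.15,8,  8]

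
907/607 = 1 + 300/607 =1.49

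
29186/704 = 14593/352  =  41.46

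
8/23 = 8/23 = 0.35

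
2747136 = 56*49056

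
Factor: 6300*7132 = 44931600 = 2^4*3^2*5^2*7^1*1783^1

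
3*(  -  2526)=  - 7578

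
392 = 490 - 98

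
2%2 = 0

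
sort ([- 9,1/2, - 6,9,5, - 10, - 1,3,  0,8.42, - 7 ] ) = [  -  10,-9, - 7, - 6,- 1,0,1/2,3,5,8.42,9 ] 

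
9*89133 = 802197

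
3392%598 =402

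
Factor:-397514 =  - 2^1*13^1 * 15289^1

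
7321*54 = 395334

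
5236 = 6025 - 789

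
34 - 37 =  - 3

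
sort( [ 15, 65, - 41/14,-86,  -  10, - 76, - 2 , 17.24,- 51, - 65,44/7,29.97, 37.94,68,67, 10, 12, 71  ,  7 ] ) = [ -86, - 76,- 65,  -  51, - 10, - 41/14,  -  2, 44/7,7 , 10,  12, 15, 17.24,29.97, 37.94, 65,  67, 68, 71 ] 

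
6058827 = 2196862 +3861965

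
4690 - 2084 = 2606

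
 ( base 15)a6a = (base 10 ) 2350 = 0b100100101110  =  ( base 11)1847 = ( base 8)4456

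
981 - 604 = 377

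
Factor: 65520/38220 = 2^2*3^1 * 7^( - 1) = 12/7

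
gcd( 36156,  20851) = 1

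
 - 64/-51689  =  64/51689 = 0.00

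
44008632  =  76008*579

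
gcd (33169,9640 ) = 1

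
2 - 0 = 2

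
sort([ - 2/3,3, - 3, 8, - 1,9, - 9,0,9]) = [  -  9,  -  3, - 1,  -  2/3,0 , 3, 8,9,9]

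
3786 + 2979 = 6765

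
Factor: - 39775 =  - 5^2*37^1*43^1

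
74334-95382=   -21048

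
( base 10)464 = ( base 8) 720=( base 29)G0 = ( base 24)J8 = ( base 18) 17e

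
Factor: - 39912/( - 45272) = 3^1*1663^1 * 5659^( - 1) =4989/5659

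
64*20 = 1280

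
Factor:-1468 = -2^2*367^1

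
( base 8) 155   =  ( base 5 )414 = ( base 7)214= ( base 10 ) 109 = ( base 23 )4H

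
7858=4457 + 3401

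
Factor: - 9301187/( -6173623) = 7^1*83^(-1)*74381^( - 1 )*1328741^1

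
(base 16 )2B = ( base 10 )43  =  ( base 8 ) 53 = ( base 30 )1d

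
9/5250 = 3/1750 = 0.00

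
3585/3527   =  3585/3527 = 1.02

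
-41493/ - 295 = 41493/295 = 140.65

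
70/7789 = 70/7789 = 0.01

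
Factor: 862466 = 2^1*11^1*197^1*199^1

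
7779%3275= 1229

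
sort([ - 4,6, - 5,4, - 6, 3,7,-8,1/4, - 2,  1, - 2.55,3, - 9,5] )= [ - 9, - 8, - 6, - 5, - 4,- 2.55 ,- 2 , 1/4,  1,  3  ,  3,  4, 5,6,7]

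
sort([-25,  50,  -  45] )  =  [ - 45,-25,50]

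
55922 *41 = 2292802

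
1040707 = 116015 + 924692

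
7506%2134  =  1104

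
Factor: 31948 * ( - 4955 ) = -158302340 = - 2^2*5^1*7^2*163^1*991^1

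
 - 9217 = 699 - 9916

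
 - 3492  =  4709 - 8201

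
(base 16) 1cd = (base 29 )fq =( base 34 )dj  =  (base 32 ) ED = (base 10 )461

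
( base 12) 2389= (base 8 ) 7631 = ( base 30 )4D3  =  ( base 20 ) 9JD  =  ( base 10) 3993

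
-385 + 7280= 6895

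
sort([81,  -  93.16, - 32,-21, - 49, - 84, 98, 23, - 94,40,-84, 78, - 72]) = [-94,-93.16,  -  84, - 84, - 72, - 49, - 32, - 21,23,40,78,81,98] 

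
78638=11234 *7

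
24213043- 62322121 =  - 38109078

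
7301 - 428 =6873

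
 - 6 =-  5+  - 1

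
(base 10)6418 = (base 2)1100100010010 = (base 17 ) 1539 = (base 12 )386a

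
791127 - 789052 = 2075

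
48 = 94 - 46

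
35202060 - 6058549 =29143511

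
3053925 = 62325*49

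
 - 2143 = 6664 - 8807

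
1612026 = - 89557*( - 18 ) 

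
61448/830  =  74 + 14/415  =  74.03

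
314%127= 60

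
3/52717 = 3/52717=0.00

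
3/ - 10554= - 1 + 3517/3518 = -0.00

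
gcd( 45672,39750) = 6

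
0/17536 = 0= 0.00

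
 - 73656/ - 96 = 3069/4 = 767.25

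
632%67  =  29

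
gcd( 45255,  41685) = 105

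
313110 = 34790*9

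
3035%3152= 3035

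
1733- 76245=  - 74512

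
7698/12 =1283/2 =641.50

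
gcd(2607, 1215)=3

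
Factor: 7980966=2^1*3^2 * 7^1*97^1*653^1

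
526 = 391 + 135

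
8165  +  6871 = 15036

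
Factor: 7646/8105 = 2^1*5^( - 1 )*1621^(-1 )*  3823^1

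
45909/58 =791 + 31/58 = 791.53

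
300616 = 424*709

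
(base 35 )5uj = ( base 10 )7194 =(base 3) 100212110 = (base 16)1C1A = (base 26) agi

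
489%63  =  48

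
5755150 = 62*92825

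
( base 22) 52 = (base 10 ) 112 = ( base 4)1300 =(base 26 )48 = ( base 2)1110000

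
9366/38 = 4683/19 = 246.47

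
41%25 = 16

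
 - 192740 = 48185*( - 4)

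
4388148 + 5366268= 9754416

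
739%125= 114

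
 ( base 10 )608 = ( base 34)hu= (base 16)260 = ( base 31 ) JJ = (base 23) 13a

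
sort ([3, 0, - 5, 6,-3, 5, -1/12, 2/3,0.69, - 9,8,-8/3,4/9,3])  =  [ - 9, - 5, - 3, - 8/3,-1/12,0,4/9 , 2/3, 0.69,3, 3,5,  6, 8]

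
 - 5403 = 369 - 5772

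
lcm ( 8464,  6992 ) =160816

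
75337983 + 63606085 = 138944068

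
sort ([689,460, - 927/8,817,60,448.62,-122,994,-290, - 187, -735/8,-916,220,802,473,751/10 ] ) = [ - 916, - 290, - 187,  -  122 , - 927/8 , - 735/8 , 60,751/10,220 , 448.62,460,473,  689, 802,817,994]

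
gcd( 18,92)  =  2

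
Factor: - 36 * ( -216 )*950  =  7387200=2^6 * 3^5 * 5^2 * 19^1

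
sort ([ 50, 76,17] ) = [ 17, 50, 76] 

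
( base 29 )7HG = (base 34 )5I4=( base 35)57Q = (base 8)14374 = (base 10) 6396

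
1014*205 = 207870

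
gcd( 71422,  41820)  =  82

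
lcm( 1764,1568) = 14112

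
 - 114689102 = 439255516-553944618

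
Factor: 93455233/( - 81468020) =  - 2^( - 2 )*5^(  -  1 )*23^1*59^1*61^1*271^( - 1 )*1129^1*15031^( - 1)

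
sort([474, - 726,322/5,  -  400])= [ - 726, - 400,322/5,474]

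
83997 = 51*1647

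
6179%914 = 695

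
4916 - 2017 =2899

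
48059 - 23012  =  25047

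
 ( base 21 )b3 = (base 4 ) 3222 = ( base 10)234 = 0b11101010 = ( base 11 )1a3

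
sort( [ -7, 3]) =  [-7,3 ]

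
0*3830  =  0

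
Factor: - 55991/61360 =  - 73/80 = - 2^( - 4 )*5^( - 1 )*73^1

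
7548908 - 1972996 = 5575912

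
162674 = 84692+77982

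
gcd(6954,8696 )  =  2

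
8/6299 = 8/6299 =0.00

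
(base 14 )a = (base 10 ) 10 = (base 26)a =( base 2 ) 1010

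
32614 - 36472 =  - 3858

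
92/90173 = 92/90173 = 0.00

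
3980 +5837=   9817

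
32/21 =1 +11/21= 1.52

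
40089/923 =43+400/923 = 43.43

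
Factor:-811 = -811^1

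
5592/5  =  5592/5 = 1118.40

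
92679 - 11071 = 81608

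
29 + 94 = 123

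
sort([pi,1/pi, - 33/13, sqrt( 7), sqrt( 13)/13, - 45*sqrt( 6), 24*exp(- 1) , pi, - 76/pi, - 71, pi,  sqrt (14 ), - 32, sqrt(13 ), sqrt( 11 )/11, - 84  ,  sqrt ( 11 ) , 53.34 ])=[ - 45*sqrt( 6),-84, - 71, - 32, - 76/pi, - 33/13, sqrt( 13 )/13, sqrt ( 11 ) /11,  1/pi, sqrt( 7),pi, pi, pi,sqrt(11),sqrt ( 13) , sqrt( 14),24*exp ( - 1),53.34] 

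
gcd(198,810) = 18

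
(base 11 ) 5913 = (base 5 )222013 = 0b1111001001110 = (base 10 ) 7758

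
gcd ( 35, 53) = 1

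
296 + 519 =815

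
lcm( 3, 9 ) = 9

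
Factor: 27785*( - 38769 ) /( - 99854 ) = 2^(  -  1) * 3^1 * 5^1* 5557^1*12923^1*49927^ ( - 1) = 1077196665/99854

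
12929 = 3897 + 9032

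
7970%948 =386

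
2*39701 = 79402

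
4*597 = 2388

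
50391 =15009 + 35382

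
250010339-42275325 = 207735014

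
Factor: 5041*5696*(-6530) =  - 187499390080 = - 2^7*5^1*71^2*89^1 * 653^1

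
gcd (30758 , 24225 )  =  1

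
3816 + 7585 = 11401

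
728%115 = 38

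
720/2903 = 720/2903 = 0.25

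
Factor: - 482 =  - 2^1*241^1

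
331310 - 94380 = 236930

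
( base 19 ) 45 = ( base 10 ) 81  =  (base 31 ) 2J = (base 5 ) 311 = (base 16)51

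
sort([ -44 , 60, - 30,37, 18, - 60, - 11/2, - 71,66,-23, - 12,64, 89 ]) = [-71,  -  60, - 44, - 30, - 23, - 12, - 11/2, 18,37,60,64, 66,89 ]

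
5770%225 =145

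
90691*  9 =816219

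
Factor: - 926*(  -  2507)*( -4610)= - 2^2*5^1*23^1 * 109^1 * 461^1*463^1= - 10702032020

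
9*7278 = 65502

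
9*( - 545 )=-4905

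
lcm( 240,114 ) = 4560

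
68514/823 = 68514/823=   83.25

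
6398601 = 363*17627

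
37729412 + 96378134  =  134107546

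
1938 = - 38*( -51) 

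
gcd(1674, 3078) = 54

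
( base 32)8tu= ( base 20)12HA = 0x23BE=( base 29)APF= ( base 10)9150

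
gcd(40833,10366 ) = 1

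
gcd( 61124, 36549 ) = 1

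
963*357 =343791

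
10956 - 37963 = - 27007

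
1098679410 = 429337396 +669342014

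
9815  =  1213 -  - 8602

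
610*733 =447130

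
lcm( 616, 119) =10472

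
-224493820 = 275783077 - 500276897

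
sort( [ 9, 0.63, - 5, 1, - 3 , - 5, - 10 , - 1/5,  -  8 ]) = [  -  10, - 8,  -  5,-5,-3, - 1/5, 0.63, 1 , 9 ]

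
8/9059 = 8/9059 = 0.00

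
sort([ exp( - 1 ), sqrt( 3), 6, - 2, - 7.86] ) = [-7.86, - 2, exp( - 1 ),sqrt( 3 ),6] 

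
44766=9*4974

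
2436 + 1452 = 3888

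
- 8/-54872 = 1/6859 = 0.00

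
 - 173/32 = -173/32 = - 5.41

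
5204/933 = 5 + 539/933=5.58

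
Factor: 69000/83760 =575/698 = 2^(-1 )*5^2*23^1*349^( - 1)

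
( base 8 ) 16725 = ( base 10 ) 7637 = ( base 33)70E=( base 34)6kl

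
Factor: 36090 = 2^1*3^2*5^1*401^1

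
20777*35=727195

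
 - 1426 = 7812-9238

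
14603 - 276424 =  - 261821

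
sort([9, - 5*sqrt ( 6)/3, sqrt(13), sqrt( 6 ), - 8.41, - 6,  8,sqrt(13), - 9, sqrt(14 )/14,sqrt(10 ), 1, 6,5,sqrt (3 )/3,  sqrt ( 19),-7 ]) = [ - 9,-8.41, - 7,  -  6, - 5*sqrt ( 6)/3,sqrt(14)/14 , sqrt(3 )/3 , 1,  sqrt(6 ), sqrt(10), sqrt(13),  sqrt(13), sqrt(19 ),5,6, 8, 9 ]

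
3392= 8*424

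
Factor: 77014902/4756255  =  2^1* 3^1*5^(  -  1)*7^( - 1)*23^1*313^1*1783^1*135893^(  -  1) 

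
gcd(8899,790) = 1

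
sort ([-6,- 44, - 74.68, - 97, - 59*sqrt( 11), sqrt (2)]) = [  -  59*sqrt( 11), - 97,-74.68, - 44, -6,  sqrt(2)]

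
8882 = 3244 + 5638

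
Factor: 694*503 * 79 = 2^1*79^1*347^1*503^1 = 27577478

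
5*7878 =39390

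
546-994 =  - 448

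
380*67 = 25460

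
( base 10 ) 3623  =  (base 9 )4865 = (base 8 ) 7047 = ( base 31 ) 3NR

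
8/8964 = 2/2241 = 0.00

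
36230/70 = 517+4/7 = 517.57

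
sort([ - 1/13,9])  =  [ - 1/13, 9]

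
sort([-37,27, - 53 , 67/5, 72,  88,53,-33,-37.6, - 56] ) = [-56,-53, - 37.6,-37,-33, 67/5,27, 53,72, 88]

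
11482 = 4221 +7261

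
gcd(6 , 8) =2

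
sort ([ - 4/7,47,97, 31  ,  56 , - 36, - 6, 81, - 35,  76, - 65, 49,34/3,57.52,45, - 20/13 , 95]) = [ - 65,-36, - 35, - 6 ,  -  20/13 , - 4/7,34/3 , 31 , 45,47,49, 56,57.52,76, 81 , 95, 97]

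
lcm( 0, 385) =0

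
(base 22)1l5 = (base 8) 1667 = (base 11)795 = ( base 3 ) 1022020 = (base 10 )951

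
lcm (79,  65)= 5135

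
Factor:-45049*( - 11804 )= 531758396  =  2^2*13^1*19^1*227^1*2371^1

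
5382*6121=32943222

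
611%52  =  39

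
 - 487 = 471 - 958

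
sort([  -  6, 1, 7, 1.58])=[ - 6, 1, 1.58,7]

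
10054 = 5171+4883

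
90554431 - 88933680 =1620751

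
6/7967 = 6/7967  =  0.00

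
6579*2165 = 14243535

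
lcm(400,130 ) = 5200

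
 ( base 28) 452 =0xCCE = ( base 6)23102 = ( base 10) 3278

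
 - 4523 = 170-4693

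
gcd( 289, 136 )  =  17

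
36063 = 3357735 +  - 3321672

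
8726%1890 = 1166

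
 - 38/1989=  - 1+1951/1989 = - 0.02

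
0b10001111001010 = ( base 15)2aac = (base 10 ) 9162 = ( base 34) 7VG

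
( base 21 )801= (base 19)9EE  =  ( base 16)DC9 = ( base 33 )37v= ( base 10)3529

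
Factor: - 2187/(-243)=3^2 = 9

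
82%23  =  13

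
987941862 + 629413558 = 1617355420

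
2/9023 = 2/9023 = 0.00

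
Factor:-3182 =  - 2^1*37^1 *43^1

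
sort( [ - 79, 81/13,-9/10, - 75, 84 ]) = [- 79, - 75 , - 9/10,  81/13, 84]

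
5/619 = 5/619 = 0.01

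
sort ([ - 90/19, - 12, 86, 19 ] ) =[ - 12, - 90/19,19,86]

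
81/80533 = 81/80533= 0.00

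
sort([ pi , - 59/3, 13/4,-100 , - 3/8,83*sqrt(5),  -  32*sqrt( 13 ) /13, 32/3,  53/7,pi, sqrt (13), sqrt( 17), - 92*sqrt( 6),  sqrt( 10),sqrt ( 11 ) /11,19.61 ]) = [ - 92 * sqrt( 6 ), - 100,  -  59/3, - 32*sqrt(13) /13, - 3/8, sqrt (11)/11, pi, pi,  sqrt(10),13/4,sqrt(13),  sqrt( 17 ),  53/7,32/3,19.61,83 *sqrt( 5)]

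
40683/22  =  1849+5/22 = 1849.23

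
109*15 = 1635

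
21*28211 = 592431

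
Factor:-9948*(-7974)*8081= 2^3*3^3 *443^1*829^1 * 8081^1 = 641028169512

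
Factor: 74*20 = 2^3*5^1*37^1= 1480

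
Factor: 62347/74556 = 2^( - 2 )*3^ ( - 2)*19^( - 1 )* 109^( - 1 )*62347^1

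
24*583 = 13992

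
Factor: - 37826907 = -3^1*229^1 * 55061^1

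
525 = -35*( - 15 ) 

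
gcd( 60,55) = 5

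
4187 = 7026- 2839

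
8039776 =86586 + 7953190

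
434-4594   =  -4160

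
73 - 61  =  12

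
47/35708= 47/35708 =0.00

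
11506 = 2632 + 8874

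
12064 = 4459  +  7605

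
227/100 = 2 + 27/100 = 2.27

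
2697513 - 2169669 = 527844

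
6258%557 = 131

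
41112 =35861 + 5251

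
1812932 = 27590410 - 25777478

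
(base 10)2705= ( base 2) 101010010001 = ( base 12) 1695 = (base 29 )368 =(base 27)3J5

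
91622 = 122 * 751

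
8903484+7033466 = 15936950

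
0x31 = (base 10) 49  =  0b110001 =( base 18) 2D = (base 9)54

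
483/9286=483/9286 = 0.05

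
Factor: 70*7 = 2^1*5^1*7^2  =  490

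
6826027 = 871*7837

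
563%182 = 17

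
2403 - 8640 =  - 6237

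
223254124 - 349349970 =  - 126095846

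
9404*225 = 2115900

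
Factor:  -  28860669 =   -  3^2*3206741^1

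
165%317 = 165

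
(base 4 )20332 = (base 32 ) hu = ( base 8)1076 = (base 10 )574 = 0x23e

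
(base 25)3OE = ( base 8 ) 4671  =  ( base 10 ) 2489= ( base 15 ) b0e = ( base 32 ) 2dp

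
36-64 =-28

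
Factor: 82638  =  2^1 * 3^2*4591^1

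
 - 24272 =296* ( - 82)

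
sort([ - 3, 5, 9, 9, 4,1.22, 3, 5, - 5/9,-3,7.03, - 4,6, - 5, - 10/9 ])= [ - 5,-4,-3, - 3, - 10/9, - 5/9, 1.22 , 3, 4,5,5,6,7.03, 9, 9]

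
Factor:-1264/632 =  - 2 = - 2^1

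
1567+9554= 11121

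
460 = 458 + 2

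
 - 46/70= - 1 + 12/35 = -0.66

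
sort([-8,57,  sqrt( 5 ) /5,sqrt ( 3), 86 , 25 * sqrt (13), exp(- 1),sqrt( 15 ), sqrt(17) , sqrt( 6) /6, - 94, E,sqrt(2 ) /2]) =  [ -94, - 8,exp( - 1),  sqrt(6) /6, sqrt( 5) /5, sqrt(2) /2,sqrt(3),E,sqrt(15),sqrt(17),  57, 86,25 * sqrt(13)]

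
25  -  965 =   -  940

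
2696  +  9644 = 12340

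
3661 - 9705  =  -6044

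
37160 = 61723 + -24563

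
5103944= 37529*136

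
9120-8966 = 154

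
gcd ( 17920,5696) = 64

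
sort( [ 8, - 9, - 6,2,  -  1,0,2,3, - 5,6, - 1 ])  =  [- 9,  -  6, - 5,- 1,-1, 0,2, 2,  3,  6,8]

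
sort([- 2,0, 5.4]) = [ - 2,0 , 5.4] 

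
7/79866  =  7/79866 = 0.00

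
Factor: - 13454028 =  - 2^2*3^2*7^2*29^1*263^1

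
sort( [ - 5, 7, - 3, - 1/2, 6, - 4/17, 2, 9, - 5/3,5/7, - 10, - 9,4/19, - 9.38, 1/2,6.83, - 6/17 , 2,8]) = [ - 10, - 9.38, - 9, - 5, - 3, - 5/3,- 1/2,- 6/17,-4/17, 4/19,1/2,5/7,2 , 2,6,6.83,7 , 8,9] 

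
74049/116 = 74049/116 = 638.35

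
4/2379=4/2379 =0.00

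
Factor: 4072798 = 2^1*433^1*4703^1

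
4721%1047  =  533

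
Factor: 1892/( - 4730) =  - 2/5= - 2^1*5^( - 1)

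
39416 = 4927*8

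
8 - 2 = 6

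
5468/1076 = 5+22/269 = 5.08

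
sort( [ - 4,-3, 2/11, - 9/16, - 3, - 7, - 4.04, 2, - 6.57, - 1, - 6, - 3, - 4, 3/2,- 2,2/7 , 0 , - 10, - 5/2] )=[ - 10, - 7, - 6.57, - 6,- 4.04,  -  4,  -  4,- 3, - 3, - 3, - 5/2, -2, - 1,  -  9/16,  0,2/11,2/7 , 3/2,2]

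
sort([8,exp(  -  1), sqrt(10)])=[exp(-1),sqrt( 10), 8 ]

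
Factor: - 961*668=- 2^2*31^2 * 167^1 = - 641948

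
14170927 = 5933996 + 8236931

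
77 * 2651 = 204127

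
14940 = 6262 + 8678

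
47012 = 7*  6716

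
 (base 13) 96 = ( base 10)123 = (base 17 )74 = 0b1111011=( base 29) 47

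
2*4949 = 9898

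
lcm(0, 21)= 0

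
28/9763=28/9763 =0.00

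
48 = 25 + 23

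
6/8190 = 1/1365  =  0.00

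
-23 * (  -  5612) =129076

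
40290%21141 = 19149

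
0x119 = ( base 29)9K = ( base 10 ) 281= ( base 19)ef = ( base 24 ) bh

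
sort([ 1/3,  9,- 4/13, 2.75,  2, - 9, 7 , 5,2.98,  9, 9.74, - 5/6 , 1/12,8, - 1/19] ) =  [ - 9,  -  5/6 ,-4/13,-1/19, 1/12, 1/3, 2,2.75, 2.98,5,7, 8,9,9,  9.74 ]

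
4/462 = 2/231 = 0.01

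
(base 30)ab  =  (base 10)311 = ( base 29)al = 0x137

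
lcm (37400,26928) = 673200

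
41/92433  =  41/92433  =  0.00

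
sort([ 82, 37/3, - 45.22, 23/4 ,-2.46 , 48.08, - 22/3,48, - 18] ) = [ - 45.22, - 18, - 22/3, - 2.46,  23/4,37/3,48, 48.08, 82 ] 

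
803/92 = 8 + 67/92 = 8.73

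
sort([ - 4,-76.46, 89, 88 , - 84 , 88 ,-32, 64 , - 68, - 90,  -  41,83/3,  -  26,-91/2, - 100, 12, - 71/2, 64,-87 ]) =[  -  100,-90, - 87,-84, - 76.46,- 68, - 91/2,-41, - 71/2,-32 , - 26 ,-4,  12, 83/3, 64,64,88,88,89] 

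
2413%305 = 278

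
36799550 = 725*50758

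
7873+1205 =9078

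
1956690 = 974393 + 982297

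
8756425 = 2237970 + 6518455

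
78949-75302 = 3647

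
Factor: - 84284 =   -  2^2*19^1*1109^1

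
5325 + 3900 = 9225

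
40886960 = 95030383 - 54143423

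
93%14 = 9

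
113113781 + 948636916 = 1061750697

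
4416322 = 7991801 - 3575479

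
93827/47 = 93827/47= 1996.32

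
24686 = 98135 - 73449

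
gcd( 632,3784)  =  8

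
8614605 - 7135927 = 1478678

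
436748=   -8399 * ( - 52)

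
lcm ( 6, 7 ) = 42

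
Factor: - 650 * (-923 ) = 599950 = 2^1*5^2*13^2*71^1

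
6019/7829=6019/7829  =  0.77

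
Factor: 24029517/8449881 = 11^ ( - 1) * 17^1*457^1*  1031^1*256057^( - 1 )=8009839/2816627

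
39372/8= 4921 + 1/2 = 4921.50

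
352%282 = 70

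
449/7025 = 449/7025 =0.06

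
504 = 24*21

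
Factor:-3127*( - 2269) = 53^1* 59^1 * 2269^1 =7095163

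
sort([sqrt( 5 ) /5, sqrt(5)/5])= [ sqrt( 5)/5, sqrt (5)/5 ]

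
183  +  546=729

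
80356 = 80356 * 1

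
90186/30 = 15031/5 = 3006.20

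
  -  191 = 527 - 718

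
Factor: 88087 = 59^1 * 1493^1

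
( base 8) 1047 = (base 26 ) L5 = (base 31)ho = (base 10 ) 551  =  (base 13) 335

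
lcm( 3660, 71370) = 142740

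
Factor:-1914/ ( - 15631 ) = 6/49 = 2^1*3^1* 7^( -2) 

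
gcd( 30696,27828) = 12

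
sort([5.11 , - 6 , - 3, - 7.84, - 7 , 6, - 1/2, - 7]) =[ - 7.84 , - 7,- 7, - 6, - 3, - 1/2, 5.11, 6 ]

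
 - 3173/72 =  - 45+67/72 = - 44.07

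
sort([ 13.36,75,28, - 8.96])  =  [  -  8.96,13.36,28,  75]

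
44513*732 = 32583516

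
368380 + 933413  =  1301793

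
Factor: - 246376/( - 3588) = 206/3 =2^1*3^ ( - 1)*103^1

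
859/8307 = 859/8307=0.10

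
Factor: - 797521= - 17^1*43^1*1091^1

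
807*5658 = 4566006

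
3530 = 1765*2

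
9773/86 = 113 + 55/86 = 113.64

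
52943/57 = 52943/57  =  928.82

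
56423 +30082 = 86505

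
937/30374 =937/30374 = 0.03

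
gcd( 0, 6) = 6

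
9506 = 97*98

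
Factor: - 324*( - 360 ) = 116640 = 2^5*3^6*5^1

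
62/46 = 1 + 8/23 = 1.35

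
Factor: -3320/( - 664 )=5=5^1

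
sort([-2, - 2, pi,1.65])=[  -  2, - 2, 1.65, pi ] 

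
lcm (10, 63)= 630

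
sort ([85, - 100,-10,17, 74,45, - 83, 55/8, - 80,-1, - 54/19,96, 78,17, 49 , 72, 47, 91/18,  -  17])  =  [  -  100,  -  83, - 80, - 17, - 10, - 54/19, - 1, 91/18 , 55/8, 17,17 , 45,47,49, 72,74, 78,85 , 96]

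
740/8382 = 370/4191 =0.09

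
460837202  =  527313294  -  66476092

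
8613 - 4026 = 4587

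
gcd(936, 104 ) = 104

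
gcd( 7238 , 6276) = 2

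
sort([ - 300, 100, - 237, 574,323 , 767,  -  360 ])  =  [ - 360, - 300, - 237,100, 323,  574,767 ]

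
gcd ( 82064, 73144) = 1784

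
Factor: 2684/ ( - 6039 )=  - 4/9 = -2^2*3^( - 2)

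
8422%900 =322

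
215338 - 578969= - 363631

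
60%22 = 16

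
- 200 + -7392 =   -  7592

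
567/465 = 189/155 =1.22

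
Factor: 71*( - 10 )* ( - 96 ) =68160= 2^6  *3^1*5^1*71^1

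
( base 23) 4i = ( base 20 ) 5A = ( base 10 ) 110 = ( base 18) 62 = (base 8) 156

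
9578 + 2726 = 12304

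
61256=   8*7657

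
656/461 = 656/461 = 1.42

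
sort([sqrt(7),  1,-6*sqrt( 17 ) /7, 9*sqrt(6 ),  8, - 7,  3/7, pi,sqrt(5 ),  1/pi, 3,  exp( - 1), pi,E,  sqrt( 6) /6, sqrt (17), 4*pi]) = [ - 7 , - 6*sqrt( 17)/7 , 1/pi,exp(-1), sqrt( 6)/6,  3/7,  1,sqrt( 5 ), sqrt( 7 ),E, 3 , pi, pi , sqrt(17),8, 4*pi, 9*sqrt(6 )]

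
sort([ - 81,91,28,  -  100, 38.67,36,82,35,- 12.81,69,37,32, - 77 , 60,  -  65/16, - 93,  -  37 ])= [-100, - 93, - 81,-77,-37,- 12.81,- 65/16,28,32,35, 36,37, 38.67,  60,69, 82, 91 ] 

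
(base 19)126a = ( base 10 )7705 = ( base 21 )h9j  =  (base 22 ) fk5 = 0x1e19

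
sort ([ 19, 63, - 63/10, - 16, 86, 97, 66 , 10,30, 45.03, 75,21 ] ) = [ - 16, - 63/10, 10,19, 21, 30, 45.03, 63, 66,75, 86, 97 ] 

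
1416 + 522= 1938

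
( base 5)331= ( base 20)4b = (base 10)91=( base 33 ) 2P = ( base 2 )1011011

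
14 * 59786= 837004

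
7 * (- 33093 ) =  - 231651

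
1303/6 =1303/6 = 217.17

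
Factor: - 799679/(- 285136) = 2^( - 4 )*71^( - 1 )*251^( - 1 )*799679^1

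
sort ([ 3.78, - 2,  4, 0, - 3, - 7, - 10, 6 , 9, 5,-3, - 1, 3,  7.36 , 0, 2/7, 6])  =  [ -10,- 7,  -  3,-3,- 2, - 1, 0, 0, 2/7,3, 3.78, 4, 5, 6,  6, 7.36, 9 ] 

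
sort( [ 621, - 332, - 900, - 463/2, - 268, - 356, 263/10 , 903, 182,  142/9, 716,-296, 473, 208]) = [ - 900, - 356, - 332, - 296,-268, - 463/2, 142/9, 263/10,182,208,473, 621, 716,903 ]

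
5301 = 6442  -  1141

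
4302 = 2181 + 2121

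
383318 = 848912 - 465594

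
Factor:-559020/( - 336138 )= 770/463= 2^1*5^1*7^1 * 11^1 * 463^( - 1)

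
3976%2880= 1096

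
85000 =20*4250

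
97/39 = 97/39 = 2.49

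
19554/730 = 26 +287/365 =26.79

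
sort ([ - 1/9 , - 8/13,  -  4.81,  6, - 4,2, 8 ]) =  [ - 4.81, - 4,-8/13,-1/9, 2, 6, 8 ]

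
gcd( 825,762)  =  3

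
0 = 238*0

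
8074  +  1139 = 9213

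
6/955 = 6/955= 0.01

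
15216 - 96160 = -80944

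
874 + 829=1703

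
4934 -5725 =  - 791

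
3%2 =1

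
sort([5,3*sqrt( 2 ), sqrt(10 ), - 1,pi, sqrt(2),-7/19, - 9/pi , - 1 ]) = [ - 9/pi, - 1, - 1, - 7/19,sqrt( 2), pi,sqrt(10),3*sqrt( 2 ), 5] 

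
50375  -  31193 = 19182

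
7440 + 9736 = 17176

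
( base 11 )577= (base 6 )3105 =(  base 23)16m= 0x2B1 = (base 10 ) 689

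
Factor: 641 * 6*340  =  1307640= 2^3*3^1*5^1 * 17^1*641^1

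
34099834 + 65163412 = 99263246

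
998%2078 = 998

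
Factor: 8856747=3^2*984083^1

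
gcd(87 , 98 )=1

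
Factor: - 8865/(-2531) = 3^2*5^1*197^1*2531^(-1)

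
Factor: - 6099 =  - 3^1 * 19^1*107^1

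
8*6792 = 54336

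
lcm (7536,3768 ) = 7536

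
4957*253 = 1254121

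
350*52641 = 18424350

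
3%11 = 3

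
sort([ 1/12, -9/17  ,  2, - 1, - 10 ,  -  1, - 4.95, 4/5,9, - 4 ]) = [- 10 , - 4.95,-4, -1, - 1, -9/17 , 1/12 , 4/5 , 2,  9]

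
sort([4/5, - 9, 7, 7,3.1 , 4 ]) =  [ - 9, 4/5,3.1, 4, 7,7] 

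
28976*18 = 521568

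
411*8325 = 3421575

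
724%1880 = 724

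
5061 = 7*723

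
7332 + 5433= 12765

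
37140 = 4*9285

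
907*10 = 9070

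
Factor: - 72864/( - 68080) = 2^1* 3^2*5^( -1 ) * 11^1 *37^( - 1) =198/185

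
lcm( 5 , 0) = 0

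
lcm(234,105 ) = 8190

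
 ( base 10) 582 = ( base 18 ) 1E6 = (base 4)21012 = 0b1001000110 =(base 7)1461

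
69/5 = 13+4/5 = 13.80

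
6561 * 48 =314928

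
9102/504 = 1517/84  =  18.06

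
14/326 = 7/163 = 0.04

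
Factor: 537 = 3^1*179^1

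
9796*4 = 39184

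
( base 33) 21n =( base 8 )4272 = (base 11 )1751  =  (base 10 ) 2234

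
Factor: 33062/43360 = 61/80=2^(-4)*5^ ( - 1)*61^1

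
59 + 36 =95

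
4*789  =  3156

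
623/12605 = 623/12605=0.05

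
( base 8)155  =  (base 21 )54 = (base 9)131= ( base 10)109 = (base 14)7b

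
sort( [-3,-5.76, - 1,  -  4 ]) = [ - 5.76, - 4, -3, - 1 ]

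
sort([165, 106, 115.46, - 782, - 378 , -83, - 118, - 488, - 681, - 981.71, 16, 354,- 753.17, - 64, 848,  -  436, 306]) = [ - 981.71, - 782,  -  753.17, - 681, - 488, - 436, - 378,-118, - 83,-64, 16,  106, 115.46, 165,306, 354, 848]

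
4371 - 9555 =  - 5184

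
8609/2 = 4304 + 1/2=4304.50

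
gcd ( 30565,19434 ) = 1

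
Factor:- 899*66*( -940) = 55773960 = 2^3*3^1*5^1*11^1*29^1*31^1  *  47^1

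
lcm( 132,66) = 132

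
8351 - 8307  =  44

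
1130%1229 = 1130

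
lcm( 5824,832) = 5824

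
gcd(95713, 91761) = 1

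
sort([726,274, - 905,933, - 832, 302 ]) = [-905,-832, 274, 302,726,  933 ]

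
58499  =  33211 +25288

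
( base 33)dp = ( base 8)706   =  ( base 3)121211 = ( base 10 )454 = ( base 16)1c6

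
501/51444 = 167/17148= 0.01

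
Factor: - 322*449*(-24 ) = 3469872  =  2^4 * 3^1*7^1*23^1*449^1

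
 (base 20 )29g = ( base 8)1744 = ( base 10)996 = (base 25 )1el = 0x3e4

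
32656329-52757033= - 20100704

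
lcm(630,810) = 5670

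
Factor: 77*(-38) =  - 2^1*7^1*11^1*19^1= - 2926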